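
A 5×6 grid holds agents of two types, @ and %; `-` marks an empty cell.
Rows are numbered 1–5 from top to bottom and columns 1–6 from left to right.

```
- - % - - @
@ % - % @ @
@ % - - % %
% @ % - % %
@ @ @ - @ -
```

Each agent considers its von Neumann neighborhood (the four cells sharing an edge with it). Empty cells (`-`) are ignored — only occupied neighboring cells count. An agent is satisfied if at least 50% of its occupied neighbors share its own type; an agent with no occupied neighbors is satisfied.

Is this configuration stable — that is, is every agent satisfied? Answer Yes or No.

(1,3)% 0/0 ✓
(1,6)@ 1/1 ✓
(2,1)@ 1/2 ✓
(2,2)% 1/2 ✓
(2,4)% 0/1 ✗
(2,5)@ 1/3 ✗
(2,6)@ 2/3 ✓
(3,1)@ 1/3 ✗
(3,2)% 1/3 ✗
(3,5)% 2/3 ✓
(3,6)% 2/3 ✓
(4,1)% 0/3 ✗
(4,2)@ 1/4 ✗
(4,3)% 0/2 ✗
(4,5)% 2/3 ✓
(4,6)% 2/2 ✓
(5,1)@ 1/2 ✓
(5,2)@ 3/3 ✓
(5,3)@ 1/2 ✓
(5,5)@ 0/1 ✗
For instance (2,4) has only 0/1 same-type neighbors, below 1/2.

No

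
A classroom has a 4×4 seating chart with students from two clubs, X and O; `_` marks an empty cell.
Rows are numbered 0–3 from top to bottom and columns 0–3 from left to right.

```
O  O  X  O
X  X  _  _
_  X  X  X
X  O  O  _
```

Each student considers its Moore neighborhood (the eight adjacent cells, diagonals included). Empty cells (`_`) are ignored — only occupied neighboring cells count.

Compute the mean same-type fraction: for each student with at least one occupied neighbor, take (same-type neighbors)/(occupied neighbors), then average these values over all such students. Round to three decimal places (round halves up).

0.404

(0,0)O 1/3
(0,1)O 1/4
(0,2)X 1/3
(0,3)O 0/1
(1,0)X 2/4
(1,1)X 4/6
(2,1)X 4/6
(2,2)X 3/5
(2,3)X 1/2
(3,0)X 1/2
(3,1)O 1/4
(3,2)O 1/4
Sum over 12 students: 1/3 + 1/4 + 1/3 + 0/1 + 2/4 + 4/6 + 4/6 + 3/5 + 1/2 + 1/2 + 1/4 + 1/4 = 97/20; mean = 97/20 ÷ 12 = 97/240 = 0.404166… → 0.404.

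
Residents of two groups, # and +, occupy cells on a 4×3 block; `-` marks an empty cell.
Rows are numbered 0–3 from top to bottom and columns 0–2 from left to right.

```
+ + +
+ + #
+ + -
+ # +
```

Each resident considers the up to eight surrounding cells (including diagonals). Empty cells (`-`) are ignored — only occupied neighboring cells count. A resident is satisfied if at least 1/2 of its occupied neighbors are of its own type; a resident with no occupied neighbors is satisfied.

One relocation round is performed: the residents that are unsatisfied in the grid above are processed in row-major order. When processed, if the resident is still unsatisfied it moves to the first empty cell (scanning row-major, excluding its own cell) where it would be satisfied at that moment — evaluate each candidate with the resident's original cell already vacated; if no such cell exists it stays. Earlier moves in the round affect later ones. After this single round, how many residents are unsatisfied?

Initially unsatisfied (in order): (1,2), (3,1).
  (1,2): no empty cell satisfies it; stays.
  (3,1): no empty cell satisfies it; stays.
Resulting grid:
+ + +
+ + #
+ + -
+ # +
Unsatisfied now: (1,2), (3,1).

2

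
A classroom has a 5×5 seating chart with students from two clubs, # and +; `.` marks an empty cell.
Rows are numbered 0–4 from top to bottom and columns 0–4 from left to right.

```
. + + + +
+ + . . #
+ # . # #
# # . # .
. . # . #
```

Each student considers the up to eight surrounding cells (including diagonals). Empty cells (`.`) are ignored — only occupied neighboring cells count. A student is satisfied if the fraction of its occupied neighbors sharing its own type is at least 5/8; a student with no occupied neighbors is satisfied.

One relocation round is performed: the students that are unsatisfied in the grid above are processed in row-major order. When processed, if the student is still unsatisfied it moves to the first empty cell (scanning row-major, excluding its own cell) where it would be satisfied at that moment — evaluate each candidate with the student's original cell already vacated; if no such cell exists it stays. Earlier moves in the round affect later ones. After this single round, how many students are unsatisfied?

Initially unsatisfied (in order): (0,4), (1,4), (2,0), (2,1).
  (0,4) → (0,0).
  (1,4): now satisfied by earlier moves; stays.
  (2,0) → (1,2).
  (2,1) → (3,2).
Resulting grid:
+ + + + .
+ + + . #
. . . # #
# # # # .
. . # . #
All satisfied now.

0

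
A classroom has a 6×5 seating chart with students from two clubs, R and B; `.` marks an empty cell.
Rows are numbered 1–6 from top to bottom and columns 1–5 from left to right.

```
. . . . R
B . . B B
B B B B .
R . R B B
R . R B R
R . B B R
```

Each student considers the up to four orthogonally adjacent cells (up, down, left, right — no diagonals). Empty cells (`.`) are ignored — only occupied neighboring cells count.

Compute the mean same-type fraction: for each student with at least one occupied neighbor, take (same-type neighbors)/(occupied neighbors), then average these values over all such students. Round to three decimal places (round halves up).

(1,5)R 0/1
(2,1)B 1/1
(2,4)B 2/2
(2,5)B 1/2
(3,1)B 2/3
(3,2)B 2/2
(3,3)B 2/3
(3,4)B 3/3
(4,1)R 1/2
(4,3)R 1/3
(4,4)B 3/4
(4,5)B 1/2
(5,1)R 2/2
(5,3)R 1/3
(5,4)B 2/4
(5,5)R 1/3
(6,1)R 1/1
(6,3)B 1/2
(6,4)B 2/3
(6,5)R 1/2
Sum over 20 students: 0/1 + 1/1 + 2/2 + 1/2 + 2/3 + 2/2 + 2/3 + 3/3 + 1/2 + 1/3 + 3/4 + 1/2 + 2/2 + 1/3 + 2/4 + 1/3 + 1/1 + 1/2 + 2/3 + 1/2 = 51/4; mean = 51/4 ÷ 20 = 51/80 = 0.6375 → 0.638.

0.638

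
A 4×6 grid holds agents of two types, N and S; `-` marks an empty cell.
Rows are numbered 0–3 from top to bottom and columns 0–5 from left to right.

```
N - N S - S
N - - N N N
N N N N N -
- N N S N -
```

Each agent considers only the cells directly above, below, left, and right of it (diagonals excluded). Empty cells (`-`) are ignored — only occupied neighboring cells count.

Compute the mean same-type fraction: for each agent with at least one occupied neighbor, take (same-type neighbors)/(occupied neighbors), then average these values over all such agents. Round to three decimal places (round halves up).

Row 0: (0,0)N 1/1 · (0,2)N 0/1 · (0,3)S 0/2 · (0,5)S 0/1
Row 1: (1,0)N 2/2 · (1,3)N 2/3 · (1,4)N 3/3 · (1,5)N 1/2
Row 2: (2,0)N 2/2 · (2,1)N 3/3 · (2,2)N 3/3 · (2,3)N 3/4 · (2,4)N 3/3
Row 3: (3,1)N 2/2 · (3,2)N 2/3 · (3,3)S 0/3 · (3,4)N 1/2
Sum over 17 agents: 1/1 + 0/1 + 0/2 + 0/1 + 2/2 + 2/3 + 3/3 + 1/2 + 2/2 + 3/3 + 3/3 + 3/4 + 3/3 + 2/2 + 2/3 + 0/3 + 1/2 = 133/12; mean = 133/12 ÷ 17 = 133/204 = 0.651960… → 0.652.

0.652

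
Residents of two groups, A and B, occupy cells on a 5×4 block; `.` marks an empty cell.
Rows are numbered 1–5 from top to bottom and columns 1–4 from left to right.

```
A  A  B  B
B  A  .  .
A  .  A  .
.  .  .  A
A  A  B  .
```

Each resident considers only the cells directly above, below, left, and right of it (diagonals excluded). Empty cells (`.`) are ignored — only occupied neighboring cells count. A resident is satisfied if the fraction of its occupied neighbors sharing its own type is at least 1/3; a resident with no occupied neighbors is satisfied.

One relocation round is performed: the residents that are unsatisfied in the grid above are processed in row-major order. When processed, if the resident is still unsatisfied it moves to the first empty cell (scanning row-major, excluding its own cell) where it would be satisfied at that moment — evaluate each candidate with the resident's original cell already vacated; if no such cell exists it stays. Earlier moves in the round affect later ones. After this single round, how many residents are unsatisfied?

1

Initially unsatisfied (in order): (2,1), (3,1), (5,3).
  (2,1) → (2,3).
  (3,1): now satisfied by earlier moves; stays.
  (5,3) → (2,4).
Resulting grid:
A A B B
. A B B
A . A .
. . . A
A A . .
Unsatisfied now: (3,3).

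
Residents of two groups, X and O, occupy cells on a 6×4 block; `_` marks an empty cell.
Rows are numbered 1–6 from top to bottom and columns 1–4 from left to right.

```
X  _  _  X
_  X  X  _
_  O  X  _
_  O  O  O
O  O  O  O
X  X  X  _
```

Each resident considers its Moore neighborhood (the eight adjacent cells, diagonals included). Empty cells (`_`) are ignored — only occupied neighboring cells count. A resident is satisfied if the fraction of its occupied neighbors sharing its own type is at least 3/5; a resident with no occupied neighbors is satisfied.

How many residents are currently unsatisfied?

Row 1: (1,1)X 1/1 ok · (1,4)X 1/1 ok
Row 2: (2,2)X 3/4 ok · (2,3)X 3/4 ok
Row 3: (3,2)O 2/5 unhappy · (3,3)X 2/6 unhappy
Row 4: (4,2)O 5/6 ok · (4,3)O 6/7 ok · (4,4)O 3/4 ok
Row 5: (5,1)O 2/4 unhappy · (5,2)O 4/7 unhappy · (5,3)O 5/7 ok · (5,4)O 3/4 ok
Row 6: (6,1)X 1/3 unhappy · (6,2)X 2/5 unhappy · (6,3)X 1/4 unhappy
Unsatisfied: (3,2), (3,3), (5,1), (5,2), (6,1), (6,2), (6,3) — 7 in total.

7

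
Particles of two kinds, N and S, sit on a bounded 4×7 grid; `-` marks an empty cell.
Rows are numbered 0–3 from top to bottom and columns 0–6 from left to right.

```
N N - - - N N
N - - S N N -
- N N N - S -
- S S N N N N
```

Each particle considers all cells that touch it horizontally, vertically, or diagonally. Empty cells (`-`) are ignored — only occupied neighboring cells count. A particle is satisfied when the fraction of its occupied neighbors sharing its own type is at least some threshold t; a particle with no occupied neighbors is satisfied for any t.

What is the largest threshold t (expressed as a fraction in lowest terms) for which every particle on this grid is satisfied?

Row 0: (0,0)N 2/2 · (0,1)N 2/2 · (0,5)N 3/3 · (0,6)N 2/2
Row 1: (1,0)N 3/3 · (1,3)S 0/3 · (1,4)N 3/5 · (1,5)N 3/4
Row 2: (2,1)N 2/4 · (2,2)N 3/6 · (2,3)N 4/6 · (2,5)S 0/5
Row 3: (3,1)S 1/3 · (3,2)S 1/5 · (3,3)N 3/4 · (3,4)N 3/4 · (3,5)N 2/3 · (3,6)N 1/2
The smallest same-type fraction is 0/3 at (1,3), which reduces to 0/1. Any threshold above that leaves this particle unsatisfied.

0/1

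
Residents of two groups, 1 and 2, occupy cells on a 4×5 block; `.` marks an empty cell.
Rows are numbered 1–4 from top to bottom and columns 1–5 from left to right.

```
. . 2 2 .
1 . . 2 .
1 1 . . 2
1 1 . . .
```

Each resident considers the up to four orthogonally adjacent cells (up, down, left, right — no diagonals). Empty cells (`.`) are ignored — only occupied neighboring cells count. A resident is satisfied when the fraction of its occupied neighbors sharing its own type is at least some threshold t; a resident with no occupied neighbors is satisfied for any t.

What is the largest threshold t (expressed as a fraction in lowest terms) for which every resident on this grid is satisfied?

1/1

Row 1: (1,3)2 1/1 · (1,4)2 2/2
Row 2: (2,1)1 1/1 · (2,4)2 1/1
Row 3: (3,1)1 3/3 · (3,2)1 2/2 · (3,5)2 — no occupied neighbors
Row 4: (4,1)1 2/2 · (4,2)1 2/2
The smallest same-type fraction is 1/1 at (1,3), which reduces to 1/1. Any threshold above that leaves this resident unsatisfied.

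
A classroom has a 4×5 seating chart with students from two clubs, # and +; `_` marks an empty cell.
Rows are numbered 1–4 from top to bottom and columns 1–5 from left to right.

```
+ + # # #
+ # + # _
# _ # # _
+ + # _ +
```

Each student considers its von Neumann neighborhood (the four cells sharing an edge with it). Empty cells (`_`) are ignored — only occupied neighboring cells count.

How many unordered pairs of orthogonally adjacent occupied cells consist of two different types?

10

Scan each occupied cell's neighbors to the right and below so each pair is counted once.
From row 1: 3 unlike of 8 pairs (running 3/8).
From row 2: 5 unlike of 6 pairs (running 8/14).
From row 3: 1 unlike of 3 pairs (running 9/17).
From row 4: 1 unlike of 2 pairs (running 10/19).
Total adjacent occupied pairs: 19; unlike-type pairs: 10.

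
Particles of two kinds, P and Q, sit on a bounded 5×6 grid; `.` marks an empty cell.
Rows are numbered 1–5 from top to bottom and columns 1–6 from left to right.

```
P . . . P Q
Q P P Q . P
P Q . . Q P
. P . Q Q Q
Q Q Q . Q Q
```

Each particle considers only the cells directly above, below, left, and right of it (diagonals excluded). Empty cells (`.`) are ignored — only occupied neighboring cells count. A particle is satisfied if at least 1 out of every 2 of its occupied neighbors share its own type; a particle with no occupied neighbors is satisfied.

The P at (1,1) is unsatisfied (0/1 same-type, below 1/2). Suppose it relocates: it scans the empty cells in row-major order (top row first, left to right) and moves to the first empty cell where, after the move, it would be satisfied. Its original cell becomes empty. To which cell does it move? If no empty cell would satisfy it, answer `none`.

(1,2)

Vacating (1,1). Empty cells in order:
  (1,2): 1/1 same-type → satisfied — stop here.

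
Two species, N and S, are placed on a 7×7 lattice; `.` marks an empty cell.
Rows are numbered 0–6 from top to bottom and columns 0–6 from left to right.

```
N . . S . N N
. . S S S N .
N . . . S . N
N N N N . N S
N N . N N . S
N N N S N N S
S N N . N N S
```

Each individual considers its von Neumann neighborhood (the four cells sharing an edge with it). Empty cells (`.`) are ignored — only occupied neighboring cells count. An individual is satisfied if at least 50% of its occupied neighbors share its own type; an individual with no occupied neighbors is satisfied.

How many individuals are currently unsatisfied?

(0,0)N 0/0 ✓
(0,3)S 1/1 ✓
(0,5)N 2/2 ✓
(0,6)N 1/1 ✓
(1,2)S 1/1 ✓
(1,3)S 3/3 ✓
(1,4)S 2/3 ✓
(1,5)N 1/2 ✓
(2,0)N 1/1 ✓
(2,4)S 1/1 ✓
(2,6)N 0/1 ✗
(3,0)N 3/3 ✓
(3,1)N 3/3 ✓
(3,2)N 2/2 ✓
(3,3)N 2/2 ✓
(3,5)N 0/1 ✗
(3,6)S 1/3 ✗
(4,0)N 3/3 ✓
(4,1)N 3/3 ✓
(4,3)N 2/3 ✓
(4,4)N 2/2 ✓
(4,6)S 2/2 ✓
(5,0)N 2/3 ✓
(5,1)N 4/4 ✓
(5,2)N 2/3 ✓
(5,3)S 0/3 ✗
(5,4)N 3/4 ✓
(5,5)N 2/3 ✓
(5,6)S 2/3 ✓
(6,0)S 0/2 ✗
(6,1)N 2/3 ✓
(6,2)N 2/2 ✓
(6,4)N 2/2 ✓
(6,5)N 2/3 ✓
(6,6)S 1/2 ✓
Unsatisfied: (2,6), (3,5), (3,6), (5,3), (6,0) — 5 in total.

5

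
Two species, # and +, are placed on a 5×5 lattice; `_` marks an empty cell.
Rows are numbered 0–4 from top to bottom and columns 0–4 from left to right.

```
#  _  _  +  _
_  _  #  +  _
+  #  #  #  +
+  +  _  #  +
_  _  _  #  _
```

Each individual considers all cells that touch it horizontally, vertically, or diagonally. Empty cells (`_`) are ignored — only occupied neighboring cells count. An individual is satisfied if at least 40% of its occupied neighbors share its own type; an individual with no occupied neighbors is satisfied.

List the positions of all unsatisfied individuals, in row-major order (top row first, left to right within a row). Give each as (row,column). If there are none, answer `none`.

(3,4)

Row 0: (0,0)# 0/0 satisfied · (0,3)+ 1/2 satisfied
Row 1: (1,2)# 3/5 satisfied · (1,3)+ 2/5 satisfied
Row 2: (2,0)+ 2/3 satisfied · (2,1)# 2/5 satisfied · (2,2)# 4/6 satisfied · (2,3)# 3/6 satisfied · (2,4)+ 2/4 satisfied
Row 3: (3,0)+ 2/3 satisfied · (3,1)+ 2/4 satisfied · (3,3)# 3/5 satisfied · (3,4)+ 1/4 not
Row 4: (4,3)# 1/2 satisfied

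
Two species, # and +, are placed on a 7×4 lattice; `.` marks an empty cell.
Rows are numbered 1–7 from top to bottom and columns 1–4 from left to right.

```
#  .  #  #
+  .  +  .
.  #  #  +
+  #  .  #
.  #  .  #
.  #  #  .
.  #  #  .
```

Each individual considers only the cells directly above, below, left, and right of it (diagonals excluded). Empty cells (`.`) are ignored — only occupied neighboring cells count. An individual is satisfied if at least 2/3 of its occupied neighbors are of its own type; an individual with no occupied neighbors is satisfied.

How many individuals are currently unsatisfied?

(1,1)# 0/1 unhappy
(1,3)# 1/2 unhappy
(1,4)# 1/1 ok
(2,1)+ 0/1 unhappy
(2,3)+ 0/2 unhappy
(3,2)# 2/2 ok
(3,3)# 1/3 unhappy
(3,4)+ 0/2 unhappy
(4,1)+ 0/1 unhappy
(4,2)# 2/3 ok
(4,4)# 1/2 unhappy
(5,2)# 2/2 ok
(5,4)# 1/1 ok
(6,2)# 3/3 ok
(6,3)# 2/2 ok
(7,2)# 2/2 ok
(7,3)# 2/2 ok
Unsatisfied: (1,1), (1,3), (2,1), (2,3), (3,3), (3,4), (4,1), (4,4) — 8 in total.

8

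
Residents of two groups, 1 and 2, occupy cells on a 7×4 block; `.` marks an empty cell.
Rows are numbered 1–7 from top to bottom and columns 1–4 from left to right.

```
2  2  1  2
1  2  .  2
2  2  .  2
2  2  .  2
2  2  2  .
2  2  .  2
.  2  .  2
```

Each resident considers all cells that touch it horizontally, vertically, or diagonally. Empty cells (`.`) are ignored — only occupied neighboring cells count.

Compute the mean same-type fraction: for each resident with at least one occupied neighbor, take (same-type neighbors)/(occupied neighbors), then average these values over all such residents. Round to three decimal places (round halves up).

Row 1: (1,1)2 2/3 · (1,2)2 2/4 · (1,3)1 0/4 · (1,4)2 1/2
Row 2: (2,1)1 0/5 · (2,2)2 4/6 · (2,4)2 2/3
Row 3: (3,1)2 4/5 · (3,2)2 4/5 · (3,4)2 2/2
Row 4: (4,1)2 5/5 · (4,2)2 6/6 · (4,4)2 2/2
Row 5: (5,1)2 5/5 · (5,2)2 6/6 · (5,3)2 5/5
Row 6: (6,1)2 4/4 · (6,2)2 5/5 · (6,4)2 2/2
Row 7: (7,2)2 2/2 · (7,4)2 1/1
Sum over 21 residents: 2/3 + 2/4 + 0/4 + 1/2 + 0/5 + 4/6 + 2/3 + 4/5 + 4/5 + 2/2 + 5/5 + 6/6 + 2/2 + 5/5 + 6/6 + 5/5 + 4/4 + 5/5 + 2/2 + 2/2 + 1/1 = 83/5; mean = 83/5 ÷ 21 = 83/105 = 0.790476… → 0.790.

0.790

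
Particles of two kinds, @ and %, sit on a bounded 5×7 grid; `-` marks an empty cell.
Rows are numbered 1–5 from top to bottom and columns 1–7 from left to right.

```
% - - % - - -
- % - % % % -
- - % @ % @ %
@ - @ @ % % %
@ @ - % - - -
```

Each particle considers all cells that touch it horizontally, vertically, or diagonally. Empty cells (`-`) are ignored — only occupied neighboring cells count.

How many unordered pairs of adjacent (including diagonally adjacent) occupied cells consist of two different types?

Scan each occupied cell's neighbors to the right and below (and the two forward diagonals) so each pair is counted once.
Row 1: %(1,1)–%(2,2)= %(1,4)–%(2,4)= %(1,4)–%(2,5)=  → 0/3 unlike.
Row 2: %(2,2)–%(3,3)= %(2,4)–%(2,5)= %(2,4)–@(3,4)≠ %(2,4)–%(3,5)= %(2,4)–%(3,3)= %(2,5)–%(2,6)= %(2,5)–%(3,5)= %(2,5)–@(3,6)≠ %(2,5)–@(3,4)≠ %(2,6)–@(3,6)≠ %(2,6)–%(3,7)= %(2,6)–%(3,5)=  → 4/12 unlike.
Row 3: %(3,3)–@(3,4)≠ %(3,3)–@(4,3)≠ %(3,3)–@(4,4)≠ @(3,4)–%(3,5)≠ @(3,4)–@(4,4)= @(3,4)–%(4,5)≠ @(3,4)–@(4,3)= %(3,5)–@(3,6)≠ %(3,5)–%(4,5)= %(3,5)–%(4,6)= %(3,5)–@(4,4)≠ @(3,6)–%(3,7)≠ @(3,6)–%(4,6)≠ @(3,6)–%(4,7)≠ @(3,6)–%(4,5)≠ %(3,7)–%(4,7)= %(3,7)–%(4,6)=  → 11/17 unlike.
Row 4: @(4,1)–@(5,1)= @(4,1)–@(5,2)= @(4,3)–@(4,4)= @(4,3)–%(5,4)≠ @(4,3)–@(5,2)= @(4,4)–%(4,5)≠ @(4,4)–%(5,4)≠ %(4,5)–%(4,6)= %(4,5)–%(5,4)= %(4,6)–%(4,7)=  → 3/10 unlike.
Row 5: @(5,1)–@(5,2)=  → 0/1 unlike.
Total adjacent occupied pairs: 43; unlike-type pairs: 18.

18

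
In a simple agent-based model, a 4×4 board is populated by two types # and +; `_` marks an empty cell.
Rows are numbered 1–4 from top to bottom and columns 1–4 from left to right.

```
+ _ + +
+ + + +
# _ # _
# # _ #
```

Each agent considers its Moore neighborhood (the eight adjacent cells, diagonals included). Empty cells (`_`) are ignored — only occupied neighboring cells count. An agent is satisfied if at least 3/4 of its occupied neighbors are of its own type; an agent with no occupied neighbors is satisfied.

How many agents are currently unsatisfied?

(1,1)+ 2/2 ok
(1,3)+ 4/4 ok
(1,4)+ 3/3 ok
(2,1)+ 2/3 unhappy
(2,2)+ 4/6 unhappy
(2,3)+ 4/5 ok
(2,4)+ 3/4 ok
(3,1)# 2/4 unhappy
(3,3)# 2/5 unhappy
(4,1)# 2/2 ok
(4,2)# 3/3 ok
(4,4)# 1/1 ok
Unsatisfied: (2,1), (2,2), (3,1), (3,3) — 4 in total.

4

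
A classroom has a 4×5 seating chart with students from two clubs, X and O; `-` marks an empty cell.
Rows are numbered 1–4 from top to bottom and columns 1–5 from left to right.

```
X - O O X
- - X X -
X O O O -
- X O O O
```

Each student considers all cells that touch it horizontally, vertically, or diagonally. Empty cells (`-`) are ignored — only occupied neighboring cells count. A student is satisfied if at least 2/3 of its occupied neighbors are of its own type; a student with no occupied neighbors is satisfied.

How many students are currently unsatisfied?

9

(1,1)X 0/0 ok
(1,3)O 1/3 unhappy
(1,4)O 1/4 unhappy
(1,5)X 1/2 unhappy
(2,3)X 1/6 unhappy
(2,4)X 2/6 unhappy
(3,1)X 1/2 unhappy
(3,2)O 2/5 unhappy
(3,3)O 4/7 unhappy
(3,4)O 4/6 ok
(4,2)X 1/4 unhappy
(4,3)O 4/5 ok
(4,4)O 4/4 ok
(4,5)O 2/2 ok
Unsatisfied: (1,3), (1,4), (1,5), (2,3), (2,4), (3,1), (3,2), (3,3), (4,2) — 9 in total.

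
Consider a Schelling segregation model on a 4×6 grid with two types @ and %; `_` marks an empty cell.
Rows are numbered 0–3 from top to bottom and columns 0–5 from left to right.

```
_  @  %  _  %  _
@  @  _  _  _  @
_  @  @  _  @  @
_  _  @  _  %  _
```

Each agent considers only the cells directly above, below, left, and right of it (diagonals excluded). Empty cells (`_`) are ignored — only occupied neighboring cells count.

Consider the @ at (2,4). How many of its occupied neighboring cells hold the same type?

1

Occupied neighbors of (2,4): (3,4)=%, (2,5)=@.
Same type (@): 1 of 2.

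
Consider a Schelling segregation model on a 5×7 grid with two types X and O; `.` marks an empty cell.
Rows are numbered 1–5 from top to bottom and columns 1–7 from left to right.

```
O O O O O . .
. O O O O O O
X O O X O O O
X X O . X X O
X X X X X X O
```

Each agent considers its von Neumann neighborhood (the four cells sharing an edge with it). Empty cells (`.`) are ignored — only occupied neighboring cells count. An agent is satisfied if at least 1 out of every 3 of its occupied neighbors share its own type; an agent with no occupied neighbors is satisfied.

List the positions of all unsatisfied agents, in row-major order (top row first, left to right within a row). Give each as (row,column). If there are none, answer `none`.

(3,4)

Row 1: (1,1)O 1/1 ok · (1,2)O 3/3 ok · (1,3)O 3/3 ok · (1,4)O 3/3 ok · (1,5)O 2/2 ok
Row 2: (2,2)O 3/3 ok · (2,3)O 4/4 ok · (2,4)O 3/4 ok · (2,5)O 4/4 ok · (2,6)O 3/3 ok · (2,7)O 2/2 ok
Row 3: (3,1)X 1/2 ok · (3,2)O 2/4 ok · (3,3)O 3/4 ok · (3,4)X 0/3 unhappy · (3,5)O 2/4 ok · (3,6)O 3/4 ok · (3,7)O 3/3 ok
Row 4: (4,1)X 3/3 ok · (4,2)X 2/4 ok · (4,3)O 1/3 ok · (4,5)X 2/3 ok · (4,6)X 2/4 ok · (4,7)O 2/3 ok
Row 5: (5,1)X 2/2 ok · (5,2)X 3/3 ok · (5,3)X 2/3 ok · (5,4)X 2/2 ok · (5,5)X 3/3 ok · (5,6)X 2/3 ok · (5,7)O 1/2 ok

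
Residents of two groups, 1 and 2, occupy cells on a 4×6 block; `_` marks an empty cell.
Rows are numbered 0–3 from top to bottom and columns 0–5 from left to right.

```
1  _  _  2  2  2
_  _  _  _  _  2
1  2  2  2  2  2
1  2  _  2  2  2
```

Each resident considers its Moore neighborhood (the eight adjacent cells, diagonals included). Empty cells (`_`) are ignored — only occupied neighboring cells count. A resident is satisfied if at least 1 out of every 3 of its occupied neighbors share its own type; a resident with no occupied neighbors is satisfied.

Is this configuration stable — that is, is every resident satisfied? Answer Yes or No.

(0,0)1 0/0 ✓
(0,3)2 1/1 ✓
(0,4)2 3/3 ✓
(0,5)2 2/2 ✓
(1,5)2 4/4 ✓
(2,0)1 1/3 ✓
(2,1)2 2/4 ✓
(2,2)2 4/4 ✓
(2,3)2 4/4 ✓
(2,4)2 6/6 ✓
(2,5)2 4/4 ✓
(3,0)1 1/3 ✓
(3,1)2 2/4 ✓
(3,3)2 4/4 ✓
(3,4)2 5/5 ✓
(3,5)2 3/3 ✓
All meet the threshold, so the configuration is stable.

Yes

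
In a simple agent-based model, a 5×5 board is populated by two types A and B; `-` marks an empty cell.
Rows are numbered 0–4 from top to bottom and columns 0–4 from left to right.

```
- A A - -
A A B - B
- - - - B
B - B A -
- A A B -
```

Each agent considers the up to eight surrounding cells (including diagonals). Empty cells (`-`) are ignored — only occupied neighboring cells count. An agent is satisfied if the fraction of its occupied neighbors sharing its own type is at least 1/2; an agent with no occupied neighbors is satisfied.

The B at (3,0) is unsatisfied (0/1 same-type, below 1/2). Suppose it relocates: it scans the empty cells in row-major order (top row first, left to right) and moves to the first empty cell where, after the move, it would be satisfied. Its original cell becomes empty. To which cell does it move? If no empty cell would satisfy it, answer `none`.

Vacating (3,0). Empty cells in order:
  (0,0): 0/3 same-type → still unsatisfied.
  (0,3): 2/3 same-type → satisfied — stop here.

(0,3)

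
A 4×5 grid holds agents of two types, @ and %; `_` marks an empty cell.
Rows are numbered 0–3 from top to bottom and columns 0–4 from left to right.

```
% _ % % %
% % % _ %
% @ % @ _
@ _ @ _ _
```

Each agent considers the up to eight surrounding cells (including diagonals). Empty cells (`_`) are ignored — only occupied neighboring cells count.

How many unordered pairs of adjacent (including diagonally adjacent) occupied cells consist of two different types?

10

Scan each occupied cell's neighbors to the right and below (and the two forward diagonals) so each pair is counted once.
Row 0: %(0,0)–%(1,0)= %(0,0)–%(1,1)= %(0,2)–%(0,3)= %(0,2)–%(1,2)= %(0,2)–%(1,1)= %(0,3)–%(0,4)= %(0,3)–%(1,4)= %(0,3)–%(1,2)= %(0,4)–%(1,4)=  → 0/9 unlike.
Row 1: %(1,0)–%(1,1)= %(1,0)–%(2,0)= %(1,0)–@(2,1)≠ %(1,1)–%(1,2)= %(1,1)–@(2,1)≠ %(1,1)–%(2,2)= %(1,1)–%(2,0)= %(1,2)–%(2,2)= %(1,2)–@(2,3)≠ %(1,2)–@(2,1)≠ %(1,4)–@(2,3)≠  → 5/11 unlike.
Row 2: %(2,0)–@(2,1)≠ %(2,0)–@(3,0)≠ @(2,1)–%(2,2)≠ @(2,1)–@(3,2)= @(2,1)–@(3,0)= %(2,2)–@(2,3)≠ %(2,2)–@(3,2)≠ @(2,3)–@(3,2)=  → 5/8 unlike.
Total adjacent occupied pairs: 28; unlike-type pairs: 10.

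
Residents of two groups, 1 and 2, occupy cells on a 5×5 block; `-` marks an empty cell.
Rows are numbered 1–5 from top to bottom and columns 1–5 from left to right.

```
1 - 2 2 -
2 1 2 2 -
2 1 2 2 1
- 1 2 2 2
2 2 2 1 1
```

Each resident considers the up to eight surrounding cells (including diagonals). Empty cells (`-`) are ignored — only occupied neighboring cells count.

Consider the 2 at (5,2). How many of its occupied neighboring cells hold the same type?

Occupied neighbors of (5,2): (4,2)=1, (4,3)=2, (5,1)=2, (5,3)=2.
Same type (2): 3 of 4.

3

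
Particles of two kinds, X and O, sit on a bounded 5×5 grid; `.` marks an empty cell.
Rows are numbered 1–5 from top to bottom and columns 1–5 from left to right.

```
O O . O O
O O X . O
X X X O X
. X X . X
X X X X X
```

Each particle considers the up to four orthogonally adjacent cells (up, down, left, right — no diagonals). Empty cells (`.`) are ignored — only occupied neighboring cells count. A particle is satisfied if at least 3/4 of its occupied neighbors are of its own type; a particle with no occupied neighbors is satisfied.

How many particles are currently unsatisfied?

7

(1,1)O 2/2 ok
(1,2)O 2/2 ok
(1,4)O 1/1 ok
(1,5)O 2/2 ok
(2,1)O 2/3 unhappy
(2,2)O 2/4 unhappy
(2,3)X 1/2 unhappy
(2,5)O 1/2 unhappy
(3,1)X 1/2 unhappy
(3,2)X 3/4 ok
(3,3)X 3/4 ok
(3,4)O 0/2 unhappy
(3,5)X 1/3 unhappy
(4,2)X 3/3 ok
(4,3)X 3/3 ok
(4,5)X 2/2 ok
(5,1)X 1/1 ok
(5,2)X 3/3 ok
(5,3)X 3/3 ok
(5,4)X 2/2 ok
(5,5)X 2/2 ok
Unsatisfied: (2,1), (2,2), (2,3), (2,5), (3,1), (3,4), (3,5) — 7 in total.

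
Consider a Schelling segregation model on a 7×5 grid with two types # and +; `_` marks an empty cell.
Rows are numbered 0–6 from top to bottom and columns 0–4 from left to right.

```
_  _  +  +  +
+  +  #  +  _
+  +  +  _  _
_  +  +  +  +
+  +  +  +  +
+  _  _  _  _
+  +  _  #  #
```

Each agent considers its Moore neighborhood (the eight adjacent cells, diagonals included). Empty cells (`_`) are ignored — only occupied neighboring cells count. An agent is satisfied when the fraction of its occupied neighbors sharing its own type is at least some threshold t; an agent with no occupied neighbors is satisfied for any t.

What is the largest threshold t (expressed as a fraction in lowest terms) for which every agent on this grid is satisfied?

(0,2)+ 3/4
(0,3)+ 3/4
(0,4)+ 2/2
(1,0)+ 3/3
(1,1)+ 5/6
(1,2)# 0/6
(1,3)+ 4/5
(2,0)+ 4/4
(2,1)+ 6/7
(2,2)+ 6/7
(3,1)+ 7/7
(3,2)+ 7/7
(3,3)+ 6/6
(3,4)+ 3/3
(4,0)+ 3/3
(4,1)+ 5/5
(4,2)+ 5/5
(4,3)+ 5/5
(4,4)+ 3/3
(5,0)+ 4/4
(6,0)+ 2/2
(6,1)+ 2/2
(6,3)# 1/1
(6,4)# 1/1
The smallest same-type fraction is 0/6 at (1,2), which reduces to 0/1. Any threshold above that leaves this agent unsatisfied.

0/1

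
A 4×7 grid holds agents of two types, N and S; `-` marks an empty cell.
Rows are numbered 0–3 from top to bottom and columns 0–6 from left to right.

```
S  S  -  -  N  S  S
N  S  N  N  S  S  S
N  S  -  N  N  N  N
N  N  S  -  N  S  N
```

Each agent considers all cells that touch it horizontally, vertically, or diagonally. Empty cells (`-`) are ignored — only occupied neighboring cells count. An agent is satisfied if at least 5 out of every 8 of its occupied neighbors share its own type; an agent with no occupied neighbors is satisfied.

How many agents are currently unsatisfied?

16

(0,0)S 2/3 satisfied
(0,1)S 2/4 not
(0,4)N 1/4 not
(0,5)S 4/5 satisfied
(0,6)S 3/3 satisfied
(1,0)N 1/5 not
(1,1)S 3/6 not
(1,2)N 2/5 not
(1,3)N 4/5 satisfied
(1,4)S 2/7 not
(1,5)S 4/8 not
(1,6)S 3/5 not
(2,0)N 3/5 not
(2,1)S 2/7 not
(2,3)N 4/6 satisfied
(2,4)N 4/7 not
(2,5)N 4/8 not
(2,6)N 2/5 not
(3,0)N 2/3 satisfied
(3,1)N 2/4 not
(3,2)S 1/3 not
(3,4)N 3/4 satisfied
(3,5)S 0/5 not
(3,6)N 2/3 satisfied
Unsatisfied: (0,1), (0,4), (1,0), (1,1), (1,2), (1,4), (1,5), (1,6), (2,0), (2,1), (2,4), (2,5), (2,6), (3,1), (3,2), (3,5) — 16 in total.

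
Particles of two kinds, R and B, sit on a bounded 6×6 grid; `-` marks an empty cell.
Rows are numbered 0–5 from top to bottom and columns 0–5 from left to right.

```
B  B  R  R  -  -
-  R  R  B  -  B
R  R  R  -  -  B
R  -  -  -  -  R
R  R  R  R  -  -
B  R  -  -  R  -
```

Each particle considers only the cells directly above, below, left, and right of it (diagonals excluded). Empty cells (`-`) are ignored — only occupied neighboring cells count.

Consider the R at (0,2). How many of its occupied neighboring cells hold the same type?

2

Occupied neighbors of (0,2): (1,2)=R, (0,1)=B, (0,3)=R.
Same type (R): 2 of 3.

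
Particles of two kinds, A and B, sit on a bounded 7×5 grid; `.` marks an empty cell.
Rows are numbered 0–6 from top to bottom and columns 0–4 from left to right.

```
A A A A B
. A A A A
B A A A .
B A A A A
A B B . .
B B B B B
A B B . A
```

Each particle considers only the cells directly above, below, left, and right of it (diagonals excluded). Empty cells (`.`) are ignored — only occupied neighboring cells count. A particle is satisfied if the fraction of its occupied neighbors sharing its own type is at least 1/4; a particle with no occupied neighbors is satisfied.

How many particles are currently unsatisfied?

(0,0)A 1/1 ✓
(0,1)A 3/3 ✓
(0,2)A 3/3 ✓
(0,3)A 2/3 ✓
(0,4)B 0/2 ✗
(1,1)A 3/3 ✓
(1,2)A 4/4 ✓
(1,3)A 4/4 ✓
(1,4)A 1/2 ✓
(2,0)B 1/2 ✓
(2,1)A 3/4 ✓
(2,2)A 4/4 ✓
(2,3)A 3/3 ✓
(3,0)B 1/3 ✓
(3,1)A 2/4 ✓
(3,2)A 3/4 ✓
(3,3)A 3/3 ✓
(3,4)A 1/1 ✓
(4,0)A 0/3 ✗
(4,1)B 2/4 ✓
(4,2)B 2/3 ✓
(5,0)B 1/3 ✓
(5,1)B 4/4 ✓
(5,2)B 4/4 ✓
(5,3)B 2/2 ✓
(5,4)B 1/2 ✓
(6,0)A 0/2 ✗
(6,1)B 2/3 ✓
(6,2)B 2/2 ✓
(6,4)A 0/1 ✗
Unsatisfied: (0,4), (4,0), (6,0), (6,4) — 4 in total.

4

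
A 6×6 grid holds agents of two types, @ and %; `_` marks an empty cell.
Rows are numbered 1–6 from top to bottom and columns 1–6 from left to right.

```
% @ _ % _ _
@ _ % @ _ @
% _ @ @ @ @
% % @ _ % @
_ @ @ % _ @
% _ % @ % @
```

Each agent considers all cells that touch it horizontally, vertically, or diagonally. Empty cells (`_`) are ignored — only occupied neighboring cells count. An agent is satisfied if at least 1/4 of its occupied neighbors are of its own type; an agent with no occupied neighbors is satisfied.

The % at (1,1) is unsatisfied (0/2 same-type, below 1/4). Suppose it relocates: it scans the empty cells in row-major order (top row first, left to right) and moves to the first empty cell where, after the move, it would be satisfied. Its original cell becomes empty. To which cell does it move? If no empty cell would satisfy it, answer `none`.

(1,3)

Vacating (1,1). Empty cells in order:
  (1,3): 2/4 same-type → satisfied — stop here.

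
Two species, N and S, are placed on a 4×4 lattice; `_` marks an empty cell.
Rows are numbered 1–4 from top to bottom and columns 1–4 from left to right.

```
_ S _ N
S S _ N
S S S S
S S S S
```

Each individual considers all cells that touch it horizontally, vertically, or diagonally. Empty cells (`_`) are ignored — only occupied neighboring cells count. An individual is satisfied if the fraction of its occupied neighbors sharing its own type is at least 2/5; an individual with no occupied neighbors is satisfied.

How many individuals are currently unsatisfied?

Row 1: (1,2)S 2/2 satisfied · (1,4)N 1/1 satisfied
Row 2: (2,1)S 4/4 satisfied · (2,2)S 5/5 satisfied · (2,4)N 1/3 not
Row 3: (3,1)S 5/5 satisfied · (3,2)S 7/7 satisfied · (3,3)S 6/7 satisfied · (3,4)S 3/4 satisfied
Row 4: (4,1)S 3/3 satisfied · (4,2)S 5/5 satisfied · (4,3)S 5/5 satisfied · (4,4)S 3/3 satisfied
Unsatisfied: (2,4) — 1 in total.

1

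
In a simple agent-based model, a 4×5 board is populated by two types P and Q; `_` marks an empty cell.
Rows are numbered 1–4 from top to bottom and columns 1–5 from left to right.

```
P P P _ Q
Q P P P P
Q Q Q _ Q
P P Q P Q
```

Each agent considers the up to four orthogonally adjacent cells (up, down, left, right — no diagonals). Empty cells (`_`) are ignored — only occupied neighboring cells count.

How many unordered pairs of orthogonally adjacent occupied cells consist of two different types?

Scan each occupied cell's neighbors to the right and below so each pair is counted once.
From row 1: 2 unlike of 6 pairs (running 2/6).
From row 2: 4 unlike of 8 pairs (running 6/14).
From row 3: 2 unlike of 6 pairs (running 8/20).
From row 4: 3 unlike of 4 pairs (running 11/24).
Total adjacent occupied pairs: 24; unlike-type pairs: 11.

11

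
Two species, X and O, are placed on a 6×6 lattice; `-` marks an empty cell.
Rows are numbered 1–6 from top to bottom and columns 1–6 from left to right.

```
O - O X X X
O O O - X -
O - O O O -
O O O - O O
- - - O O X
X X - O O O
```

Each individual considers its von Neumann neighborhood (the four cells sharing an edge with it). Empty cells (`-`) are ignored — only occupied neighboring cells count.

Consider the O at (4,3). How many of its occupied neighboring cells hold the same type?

2

Occupied neighbors of (4,3): (3,3)=O, (4,2)=O.
Same type (O): 2 of 2.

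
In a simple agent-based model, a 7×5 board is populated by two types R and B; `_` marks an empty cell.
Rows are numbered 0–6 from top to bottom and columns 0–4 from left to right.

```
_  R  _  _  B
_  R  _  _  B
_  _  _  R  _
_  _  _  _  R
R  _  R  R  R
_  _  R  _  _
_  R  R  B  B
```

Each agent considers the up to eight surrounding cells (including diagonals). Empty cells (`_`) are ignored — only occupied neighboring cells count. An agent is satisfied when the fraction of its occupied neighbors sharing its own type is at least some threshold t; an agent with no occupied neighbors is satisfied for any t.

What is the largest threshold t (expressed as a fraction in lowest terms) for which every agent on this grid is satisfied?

1/3

(0,1)R 1/1
(0,4)B 1/1
(1,1)R 1/1
(1,4)B 1/2
(2,3)R 1/2
(3,4)R 3/3
(4,0)R — no occupied neighbors
(4,2)R 2/2
(4,3)R 4/4
(4,4)R 2/2
(5,2)R 4/5
(6,1)R 2/2
(6,2)R 2/3
(6,3)B 1/3
(6,4)B 1/1
The smallest same-type fraction is 1/3 at (6,3), which reduces to 1/3. Any threshold above that leaves this agent unsatisfied.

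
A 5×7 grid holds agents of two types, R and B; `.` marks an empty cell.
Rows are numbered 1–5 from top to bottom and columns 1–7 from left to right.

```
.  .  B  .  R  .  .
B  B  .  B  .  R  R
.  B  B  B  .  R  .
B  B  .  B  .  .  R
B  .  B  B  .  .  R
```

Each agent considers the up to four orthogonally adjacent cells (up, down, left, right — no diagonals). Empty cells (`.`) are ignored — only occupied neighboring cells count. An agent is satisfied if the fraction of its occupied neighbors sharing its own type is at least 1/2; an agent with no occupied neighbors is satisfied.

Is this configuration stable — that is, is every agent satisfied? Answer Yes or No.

Row 1: (1,3)B 0/0 satisfied · (1,5)R 0/0 satisfied
Row 2: (2,1)B 1/1 satisfied · (2,2)B 2/2 satisfied · (2,4)B 1/1 satisfied · (2,6)R 2/2 satisfied · (2,7)R 1/1 satisfied
Row 3: (3,2)B 3/3 satisfied · (3,3)B 2/2 satisfied · (3,4)B 3/3 satisfied · (3,6)R 1/1 satisfied
Row 4: (4,1)B 2/2 satisfied · (4,2)B 2/2 satisfied · (4,4)B 2/2 satisfied · (4,7)R 1/1 satisfied
Row 5: (5,1)B 1/1 satisfied · (5,3)B 1/1 satisfied · (5,4)B 2/2 satisfied · (5,7)R 1/1 satisfied
All meet the threshold, so the configuration is stable.

Yes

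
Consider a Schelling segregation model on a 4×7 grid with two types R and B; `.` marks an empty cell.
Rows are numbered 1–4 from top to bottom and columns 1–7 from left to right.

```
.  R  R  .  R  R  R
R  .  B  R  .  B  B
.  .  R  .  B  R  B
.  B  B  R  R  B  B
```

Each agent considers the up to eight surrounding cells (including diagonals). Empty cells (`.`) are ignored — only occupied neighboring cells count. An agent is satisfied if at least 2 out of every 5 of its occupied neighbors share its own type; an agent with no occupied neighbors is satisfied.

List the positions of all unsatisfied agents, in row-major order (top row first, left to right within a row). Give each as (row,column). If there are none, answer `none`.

(1,7), (2,3), (3,5), (3,6), (4,3)

Row 1: (1,2)R 2/3 ok · (1,3)R 2/3 ok · (1,5)R 2/3 ok · (1,6)R 2/4 ok · (1,7)R 1/3 unhappy
Row 2: (2,1)R 1/1 ok · (2,3)B 0/4 unhappy · (2,4)R 3/5 ok · (2,6)B 3/7 ok · (2,7)B 2/5 ok
Row 3: (3,3)R 2/5 ok · (3,5)B 2/6 unhappy · (3,6)R 1/7 unhappy · (3,7)B 4/5 ok
Row 4: (4,2)B 1/2 ok · (4,3)B 1/3 unhappy · (4,4)R 2/4 ok · (4,5)R 2/4 ok · (4,6)B 3/5 ok · (4,7)B 2/3 ok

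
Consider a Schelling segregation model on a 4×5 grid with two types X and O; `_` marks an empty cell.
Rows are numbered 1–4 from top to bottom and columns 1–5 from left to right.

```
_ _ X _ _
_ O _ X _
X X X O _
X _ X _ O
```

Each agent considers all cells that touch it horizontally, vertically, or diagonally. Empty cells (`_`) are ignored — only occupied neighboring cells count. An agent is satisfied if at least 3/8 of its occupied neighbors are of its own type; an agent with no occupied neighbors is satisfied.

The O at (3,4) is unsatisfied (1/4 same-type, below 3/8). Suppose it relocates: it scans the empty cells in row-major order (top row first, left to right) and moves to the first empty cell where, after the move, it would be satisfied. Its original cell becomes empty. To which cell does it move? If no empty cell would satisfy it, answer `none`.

Vacating (3,4). Empty cells in order:
  (1,1): 1/1 same-type → satisfied — stop here.

(1,1)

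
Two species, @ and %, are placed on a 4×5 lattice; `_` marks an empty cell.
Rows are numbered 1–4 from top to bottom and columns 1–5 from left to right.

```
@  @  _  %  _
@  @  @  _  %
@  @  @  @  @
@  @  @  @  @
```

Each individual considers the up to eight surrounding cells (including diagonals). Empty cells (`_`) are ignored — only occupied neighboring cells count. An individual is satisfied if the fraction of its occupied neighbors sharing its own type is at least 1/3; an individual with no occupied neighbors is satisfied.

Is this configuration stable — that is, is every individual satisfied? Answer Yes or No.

Row 1: (1,1)@ 3/3 ok · (1,2)@ 4/4 ok · (1,4)% 1/2 ok
Row 2: (2,1)@ 5/5 ok · (2,2)@ 7/7 ok · (2,3)@ 5/6 ok · (2,5)% 1/3 ok
Row 3: (3,1)@ 5/5 ok · (3,2)@ 8/8 ok · (3,3)@ 7/7 ok · (3,4)@ 6/7 ok · (3,5)@ 3/4 ok
Row 4: (4,1)@ 3/3 ok · (4,2)@ 5/5 ok · (4,3)@ 5/5 ok · (4,4)@ 5/5 ok · (4,5)@ 3/3 ok
All meet the threshold, so the configuration is stable.

Yes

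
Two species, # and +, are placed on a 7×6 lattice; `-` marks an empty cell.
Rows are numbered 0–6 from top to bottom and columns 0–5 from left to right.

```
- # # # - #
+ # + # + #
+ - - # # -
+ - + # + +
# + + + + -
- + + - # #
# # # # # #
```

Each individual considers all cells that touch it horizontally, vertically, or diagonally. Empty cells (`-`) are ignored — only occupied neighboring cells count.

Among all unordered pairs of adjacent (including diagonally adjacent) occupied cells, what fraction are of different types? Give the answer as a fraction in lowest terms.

Scan each occupied cell's neighbors to the right and below (and the two forward diagonals) so each pair is counted once.
Row 0: #(0,1)–#(0,2)= #(0,1)–#(1,1)= #(0,1)–+(1,2)≠ #(0,1)–+(1,0)≠ #(0,2)–#(0,3)= #(0,2)–+(1,2)≠ #(0,2)–#(1,3)= #(0,2)–#(1,1)= #(0,3)–#(1,3)= #(0,3)–+(1,4)≠ #(0,3)–+(1,2)≠ #(0,5)–#(1,5)= #(0,5)–+(1,4)≠  → 6/13 unlike.
Row 1: +(1,0)–#(1,1)≠ +(1,0)–+(2,0)= #(1,1)–+(1,2)≠ #(1,1)–+(2,0)≠ +(1,2)–#(1,3)≠ +(1,2)–#(2,3)≠ #(1,3)–+(1,4)≠ #(1,3)–#(2,3)= #(1,3)–#(2,4)= +(1,4)–#(1,5)≠ +(1,4)–#(2,4)≠ +(1,4)–#(2,3)≠ #(1,5)–#(2,4)=  → 9/13 unlike.
Row 2: +(2,0)–+(3,0)= #(2,3)–#(2,4)= #(2,3)–#(3,3)= #(2,3)–+(3,4)≠ #(2,3)–+(3,2)≠ #(2,4)–+(3,4)≠ #(2,4)–+(3,5)≠ #(2,4)–#(3,3)=  → 4/8 unlike.
Row 3: +(3,0)–#(4,0)≠ +(3,0)–+(4,1)= +(3,2)–#(3,3)≠ +(3,2)–+(4,2)= +(3,2)–+(4,3)= +(3,2)–+(4,1)= #(3,3)–+(3,4)≠ #(3,3)–+(4,3)≠ #(3,3)–+(4,4)≠ #(3,3)–+(4,2)≠ +(3,4)–+(3,5)= +(3,4)–+(4,4)= +(3,4)–+(4,3)= +(3,5)–+(4,4)=  → 6/14 unlike.
Row 4: #(4,0)–+(4,1)≠ #(4,0)–+(5,1)≠ +(4,1)–+(4,2)= +(4,1)–+(5,1)= +(4,1)–+(5,2)= +(4,2)–+(4,3)= +(4,2)–+(5,2)= +(4,2)–+(5,1)= +(4,3)–+(4,4)= +(4,3)–#(5,4)≠ +(4,3)–+(5,2)= +(4,4)–#(5,4)≠ +(4,4)–#(5,5)≠  → 5/13 unlike.
Row 5: +(5,1)–+(5,2)= +(5,1)–#(6,1)≠ +(5,1)–#(6,2)≠ +(5,1)–#(6,0)≠ +(5,2)–#(6,2)≠ +(5,2)–#(6,3)≠ +(5,2)–#(6,1)≠ #(5,4)–#(5,5)= #(5,4)–#(6,4)= #(5,4)–#(6,5)= #(5,4)–#(6,3)= #(5,5)–#(6,5)= #(5,5)–#(6,4)=  → 6/13 unlike.
Row 6: #(6,0)–#(6,1)= #(6,1)–#(6,2)= #(6,2)–#(6,3)= #(6,3)–#(6,4)= #(6,4)–#(6,5)=  → 0/5 unlike.
Total adjacent occupied pairs: 79; unlike-type pairs: 36.
36/79 is already in lowest terms.

36/79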